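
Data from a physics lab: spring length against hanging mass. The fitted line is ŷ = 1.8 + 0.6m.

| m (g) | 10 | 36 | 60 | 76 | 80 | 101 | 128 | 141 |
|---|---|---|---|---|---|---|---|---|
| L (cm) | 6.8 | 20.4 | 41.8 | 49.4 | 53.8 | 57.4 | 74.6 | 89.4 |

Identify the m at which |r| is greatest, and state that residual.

m = 101, r = -5

m=10: ŷ = 1.8 + 0.6·10 = 7.8; r = 6.8 − 7.8 = -1
m=36: ŷ = 1.8 + 0.6·36 = 23.4; r = 20.4 − 23.4 = -3
m=60: ŷ = 1.8 + 0.6·60 = 37.8; r = 41.8 − 37.8 = 4
m=76: ŷ = 1.8 + 0.6·76 = 47.4; r = 49.4 − 47.4 = 2
m=80: ŷ = 1.8 + 0.6·80 = 49.8; r = 53.8 − 49.8 = 4
m=101: ŷ = 1.8 + 0.6·101 = 62.4; r = 57.4 − 62.4 = -5
m=128: ŷ = 1.8 + 0.6·128 = 78.6; r = 74.6 − 78.6 = -4
m=141: ŷ = 1.8 + 0.6·141 = 86.4; r = 89.4 − 86.4 = 3
Largest |r| is 5 at m = 101, residual -5.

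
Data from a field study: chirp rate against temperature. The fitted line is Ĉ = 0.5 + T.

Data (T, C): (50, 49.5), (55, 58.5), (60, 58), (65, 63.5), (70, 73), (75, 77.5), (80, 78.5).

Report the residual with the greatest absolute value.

e = 3

T=50: Ĉ = 0.5 + 50 = 50.5; e = 49.5 − 50.5 = -1
T=55: Ĉ = 0.5 + 55 = 55.5; e = 58.5 − 55.5 = 3
T=60: Ĉ = 0.5 + 60 = 60.5; e = 58 − 60.5 = -2.5
T=65: Ĉ = 0.5 + 65 = 65.5; e = 63.5 − 65.5 = -2
T=70: Ĉ = 0.5 + 70 = 70.5; e = 73 − 70.5 = 2.5
T=75: Ĉ = 0.5 + 75 = 75.5; e = 77.5 − 75.5 = 2
T=80: Ĉ = 0.5 + 80 = 80.5; e = 78.5 − 80.5 = -2
Largest |e| is 3 at T = 55, residual 3.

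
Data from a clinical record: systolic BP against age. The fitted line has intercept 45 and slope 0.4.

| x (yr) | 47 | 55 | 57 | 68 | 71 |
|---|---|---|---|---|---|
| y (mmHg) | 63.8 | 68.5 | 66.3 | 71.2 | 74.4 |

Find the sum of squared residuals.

x=47: ŷ = 45 + 0.4·47 = 63.8; r = 63.8 − 63.8 = 0
x=55: ŷ = 45 + 0.4·55 = 67; r = 68.5 − 67 = 1.5
x=57: ŷ = 45 + 0.4·57 = 67.8; r = 66.3 − 67.8 = -1.5
x=68: ŷ = 45 + 0.4·68 = 72.2; r = 71.2 − 72.2 = -1
x=71: ŷ = 45 + 0.4·71 = 73.4; r = 74.4 − 73.4 = 1
SSE = 0 + 2.25 + 2.25 + 1 + 1 = 6.5

SSE = 6.5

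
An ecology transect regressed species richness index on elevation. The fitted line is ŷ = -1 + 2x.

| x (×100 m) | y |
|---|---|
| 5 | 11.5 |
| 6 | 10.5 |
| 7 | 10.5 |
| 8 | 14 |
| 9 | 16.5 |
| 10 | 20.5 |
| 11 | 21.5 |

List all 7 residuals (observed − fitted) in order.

x=5: ŷ = -1 + 2·5 = 9; e = 11.5 − 9 = 2.5
x=6: ŷ = -1 + 2·6 = 11; e = 10.5 − 11 = -0.5
x=7: ŷ = -1 + 2·7 = 13; e = 10.5 − 13 = -2.5
x=8: ŷ = -1 + 2·8 = 15; e = 14 − 15 = -1
x=9: ŷ = -1 + 2·9 = 17; e = 16.5 − 17 = -0.5
x=10: ŷ = -1 + 2·10 = 19; e = 20.5 − 19 = 1.5
x=11: ŷ = -1 + 2·11 = 21; e = 21.5 − 21 = 0.5

2.5, -0.5, -2.5, -1, -0.5, 1.5, 0.5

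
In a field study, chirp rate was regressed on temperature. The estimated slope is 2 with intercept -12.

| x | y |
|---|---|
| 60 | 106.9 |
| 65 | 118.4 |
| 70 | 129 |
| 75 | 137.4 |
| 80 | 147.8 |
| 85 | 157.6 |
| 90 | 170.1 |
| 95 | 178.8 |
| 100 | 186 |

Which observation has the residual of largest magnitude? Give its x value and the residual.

x = 90, r = 2.1

x=60: ŷ = -12 + 2·60 = 108; r = 106.9 − 108 = -1.1
x=65: ŷ = -12 + 2·65 = 118; r = 118.4 − 118 = 0.4
x=70: ŷ = -12 + 2·70 = 128; r = 129 − 128 = 1
x=75: ŷ = -12 + 2·75 = 138; r = 137.4 − 138 = -0.6
x=80: ŷ = -12 + 2·80 = 148; r = 147.8 − 148 = -0.2
x=85: ŷ = -12 + 2·85 = 158; r = 157.6 − 158 = -0.4
x=90: ŷ = -12 + 2·90 = 168; r = 170.1 − 168 = 2.1
x=95: ŷ = -12 + 2·95 = 178; r = 178.8 − 178 = 0.8
x=100: ŷ = -12 + 2·100 = 188; r = 186 − 188 = -2
Largest |r| is 2.1 at x = 90, residual 2.1.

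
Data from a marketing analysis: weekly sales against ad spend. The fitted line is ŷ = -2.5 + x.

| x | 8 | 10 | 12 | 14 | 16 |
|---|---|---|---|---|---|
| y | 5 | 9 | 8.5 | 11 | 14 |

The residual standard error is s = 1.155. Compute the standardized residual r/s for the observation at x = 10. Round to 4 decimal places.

ŷ = -2.5 + 10 = 7.5
r = 9 − 7.5 = 1.5
r/s = 1.5 / 1.155 = 1.2987

1.2987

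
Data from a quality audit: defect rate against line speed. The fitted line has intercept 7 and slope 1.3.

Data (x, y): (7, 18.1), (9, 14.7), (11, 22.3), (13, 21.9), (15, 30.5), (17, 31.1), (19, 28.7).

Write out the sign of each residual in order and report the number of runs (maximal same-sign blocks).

x=7: ŷ = 7 + 1.3·7 = 16.1; r = 18.1 − 16.1 = 2
x=9: ŷ = 7 + 1.3·9 = 18.7; r = 14.7 − 18.7 = -4
x=11: ŷ = 7 + 1.3·11 = 21.3; r = 22.3 − 21.3 = 1
x=13: ŷ = 7 + 1.3·13 = 23.9; r = 21.9 − 23.9 = -2
x=15: ŷ = 7 + 1.3·15 = 26.5; r = 30.5 − 26.5 = 4
x=17: ŷ = 7 + 1.3·17 = 29.1; r = 31.1 − 29.1 = 2
x=19: ŷ = 7 + 1.3·19 = 31.7; r = 28.7 − 31.7 = -3
Signs: + − + − + + −
Runs: +×1, −×1, +×1, −×1, +×2, −×1 → 6

6 runs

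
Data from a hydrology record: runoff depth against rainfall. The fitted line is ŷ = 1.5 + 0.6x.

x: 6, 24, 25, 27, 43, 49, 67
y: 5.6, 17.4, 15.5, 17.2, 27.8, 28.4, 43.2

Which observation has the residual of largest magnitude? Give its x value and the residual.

x = 49, e = -2.5

x=6: ŷ = 1.5 + 0.6·6 = 5.1; e = 5.6 − 5.1 = 0.5
x=24: ŷ = 1.5 + 0.6·24 = 15.9; e = 17.4 − 15.9 = 1.5
x=25: ŷ = 1.5 + 0.6·25 = 16.5; e = 15.5 − 16.5 = -1
x=27: ŷ = 1.5 + 0.6·27 = 17.7; e = 17.2 − 17.7 = -0.5
x=43: ŷ = 1.5 + 0.6·43 = 27.3; e = 27.8 − 27.3 = 0.5
x=49: ŷ = 1.5 + 0.6·49 = 30.9; e = 28.4 − 30.9 = -2.5
x=67: ŷ = 1.5 + 0.6·67 = 41.7; e = 43.2 − 41.7 = 1.5
Largest |e| is 2.5 at x = 49, residual -2.5.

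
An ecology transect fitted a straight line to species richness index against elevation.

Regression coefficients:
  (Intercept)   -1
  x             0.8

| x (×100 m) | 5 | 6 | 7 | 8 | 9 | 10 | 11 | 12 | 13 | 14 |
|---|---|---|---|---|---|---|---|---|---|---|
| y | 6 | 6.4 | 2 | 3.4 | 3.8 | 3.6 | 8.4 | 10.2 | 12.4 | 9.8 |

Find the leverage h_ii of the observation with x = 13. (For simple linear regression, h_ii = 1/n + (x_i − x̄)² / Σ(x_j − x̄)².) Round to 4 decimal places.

x̄ = (5 + 6 + 7 + 8 + 9 + 10 + 11 + 12 + 13 + 14)/10 = 9.5
Σ(x − x̄)² = 20.25 + 12.25 + 6.25 + 2.25 + 0.25 + 0.25 + 2.25 + 6.25 + 12.25 + 20.25 = 82.5
h = 1/10 + (3.5)²/82.5 = 0.1 + 0.148485 = 0.2485

h = 0.2485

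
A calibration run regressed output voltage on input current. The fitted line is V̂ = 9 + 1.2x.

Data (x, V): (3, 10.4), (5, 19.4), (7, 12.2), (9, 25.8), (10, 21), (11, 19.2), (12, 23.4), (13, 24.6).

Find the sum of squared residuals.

x=3: V̂ = 9 + 1.2·3 = 12.6; r = 10.4 − 12.6 = -2.2
x=5: V̂ = 9 + 1.2·5 = 15; r = 19.4 − 15 = 4.4
x=7: V̂ = 9 + 1.2·7 = 17.4; r = 12.2 − 17.4 = -5.2
x=9: V̂ = 9 + 1.2·9 = 19.8; r = 25.8 − 19.8 = 6
x=10: V̂ = 9 + 1.2·10 = 21; r = 21 − 21 = 0
x=11: V̂ = 9 + 1.2·11 = 22.2; r = 19.2 − 22.2 = -3
x=12: V̂ = 9 + 1.2·12 = 23.4; r = 23.4 − 23.4 = 0
x=13: V̂ = 9 + 1.2·13 = 24.6; r = 24.6 − 24.6 = 0
SSE = 4.84 + 19.36 + 27.04 + 36 + 0 + 9 + 0 + 0 = 96.24

SSE = 96.24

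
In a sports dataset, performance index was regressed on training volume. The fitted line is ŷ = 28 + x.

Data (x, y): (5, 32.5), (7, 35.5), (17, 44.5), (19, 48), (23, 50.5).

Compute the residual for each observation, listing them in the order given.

-0.5, 0.5, -0.5, 1, -0.5

x=5: ŷ = 28 + 5 = 33; e = 32.5 − 33 = -0.5
x=7: ŷ = 28 + 7 = 35; e = 35.5 − 35 = 0.5
x=17: ŷ = 28 + 17 = 45; e = 44.5 − 45 = -0.5
x=19: ŷ = 28 + 19 = 47; e = 48 − 47 = 1
x=23: ŷ = 28 + 23 = 51; e = 50.5 − 51 = -0.5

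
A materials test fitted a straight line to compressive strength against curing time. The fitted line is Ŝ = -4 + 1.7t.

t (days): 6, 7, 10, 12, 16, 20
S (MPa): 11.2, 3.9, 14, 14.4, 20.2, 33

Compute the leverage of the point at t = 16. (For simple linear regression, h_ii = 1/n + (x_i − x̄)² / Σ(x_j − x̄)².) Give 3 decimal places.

h = 0.287

t̄ = (6 + 7 + 10 + 12 + 16 + 20)/6 = 11.8333
Σ(t − t̄)² = 34.0278 + 23.3611 + 3.36111 + 0.0277778 + 17.3611 + 66.6944 = 144.833
h = 1/6 + (4.16667)²/144.833 = 0.166667 + 0.11987 = 0.287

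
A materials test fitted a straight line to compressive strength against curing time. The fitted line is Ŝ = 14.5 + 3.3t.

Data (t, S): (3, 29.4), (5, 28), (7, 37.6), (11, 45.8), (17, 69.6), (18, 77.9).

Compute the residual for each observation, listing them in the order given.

5, -3, 0, -5, -1, 4

t=3: Ŝ = 14.5 + 3.3·3 = 24.4; e = 29.4 − 24.4 = 5
t=5: Ŝ = 14.5 + 3.3·5 = 31; e = 28 − 31 = -3
t=7: Ŝ = 14.5 + 3.3·7 = 37.6; e = 37.6 − 37.6 = 0
t=11: Ŝ = 14.5 + 3.3·11 = 50.8; e = 45.8 − 50.8 = -5
t=17: Ŝ = 14.5 + 3.3·17 = 70.6; e = 69.6 − 70.6 = -1
t=18: Ŝ = 14.5 + 3.3·18 = 73.9; e = 77.9 − 73.9 = 4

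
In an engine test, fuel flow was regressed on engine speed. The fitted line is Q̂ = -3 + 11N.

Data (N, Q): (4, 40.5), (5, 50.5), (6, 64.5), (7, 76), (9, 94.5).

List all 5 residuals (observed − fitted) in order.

-0.5, -1.5, 1.5, 2, -1.5

N=4: Q̂ = -3 + 11·4 = 41; e = 40.5 − 41 = -0.5
N=5: Q̂ = -3 + 11·5 = 52; e = 50.5 − 52 = -1.5
N=6: Q̂ = -3 + 11·6 = 63; e = 64.5 − 63 = 1.5
N=7: Q̂ = -3 + 11·7 = 74; e = 76 − 74 = 2
N=9: Q̂ = -3 + 11·9 = 96; e = 94.5 − 96 = -1.5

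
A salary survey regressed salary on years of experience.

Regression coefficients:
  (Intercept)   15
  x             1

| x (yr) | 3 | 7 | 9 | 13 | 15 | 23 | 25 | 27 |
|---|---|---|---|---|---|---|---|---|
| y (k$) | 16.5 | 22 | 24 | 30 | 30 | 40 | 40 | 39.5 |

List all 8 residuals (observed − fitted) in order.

x=3: ŷ = 15 + 3 = 18; e = 16.5 − 18 = -1.5
x=7: ŷ = 15 + 7 = 22; e = 22 − 22 = 0
x=9: ŷ = 15 + 9 = 24; e = 24 − 24 = 0
x=13: ŷ = 15 + 13 = 28; e = 30 − 28 = 2
x=15: ŷ = 15 + 15 = 30; e = 30 − 30 = 0
x=23: ŷ = 15 + 23 = 38; e = 40 − 38 = 2
x=25: ŷ = 15 + 25 = 40; e = 40 − 40 = 0
x=27: ŷ = 15 + 27 = 42; e = 39.5 − 42 = -2.5

-1.5, 0, 0, 2, 0, 2, 0, -2.5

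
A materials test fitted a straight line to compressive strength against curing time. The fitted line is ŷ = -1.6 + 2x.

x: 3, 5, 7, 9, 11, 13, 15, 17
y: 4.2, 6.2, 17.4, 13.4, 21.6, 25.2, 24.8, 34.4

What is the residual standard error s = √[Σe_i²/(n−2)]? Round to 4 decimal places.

x=3: ŷ = -1.6 + 2·3 = 4.4; e = 4.2 − 4.4 = -0.2
x=5: ŷ = -1.6 + 2·5 = 8.4; e = 6.2 − 8.4 = -2.2
x=7: ŷ = -1.6 + 2·7 = 12.4; e = 17.4 − 12.4 = 5
x=9: ŷ = -1.6 + 2·9 = 16.4; e = 13.4 − 16.4 = -3
x=11: ŷ = -1.6 + 2·11 = 20.4; e = 21.6 − 20.4 = 1.2
x=13: ŷ = -1.6 + 2·13 = 24.4; e = 25.2 − 24.4 = 0.8
x=15: ŷ = -1.6 + 2·15 = 28.4; e = 24.8 − 28.4 = -3.6
x=17: ŷ = -1.6 + 2·17 = 32.4; e = 34.4 − 32.4 = 2
SSE = 0.04 + 4.84 + 25 + 9 + 1.44 + 0.64 + 12.96 + 4 = 57.92
s = √(57.92/6) = √9.65333 ≈ 3.1070

s = 3.1070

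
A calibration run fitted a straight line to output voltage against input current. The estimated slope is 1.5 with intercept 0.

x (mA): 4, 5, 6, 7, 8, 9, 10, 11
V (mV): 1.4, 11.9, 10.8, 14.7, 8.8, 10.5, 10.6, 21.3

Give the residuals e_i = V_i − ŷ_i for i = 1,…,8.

x=4: ŷ = 1.5·4 = 6; e = 1.4 − 6 = -4.6
x=5: ŷ = 1.5·5 = 7.5; e = 11.9 − 7.5 = 4.4
x=6: ŷ = 1.5·6 = 9; e = 10.8 − 9 = 1.8
x=7: ŷ = 1.5·7 = 10.5; e = 14.7 − 10.5 = 4.2
x=8: ŷ = 1.5·8 = 12; e = 8.8 − 12 = -3.2
x=9: ŷ = 1.5·9 = 13.5; e = 10.5 − 13.5 = -3
x=10: ŷ = 1.5·10 = 15; e = 10.6 − 15 = -4.4
x=11: ŷ = 1.5·11 = 16.5; e = 21.3 − 16.5 = 4.8

-4.6, 4.4, 1.8, 4.2, -3.2, -3, -4.4, 4.8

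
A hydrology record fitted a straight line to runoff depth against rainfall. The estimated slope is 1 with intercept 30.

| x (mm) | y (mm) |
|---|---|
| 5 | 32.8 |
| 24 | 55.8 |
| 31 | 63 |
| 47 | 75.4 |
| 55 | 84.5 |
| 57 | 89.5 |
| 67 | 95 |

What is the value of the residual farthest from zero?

r = 2.5

x=5: ŷ = 30 + 5 = 35; r = 32.8 − 35 = -2.2
x=24: ŷ = 30 + 24 = 54; r = 55.8 − 54 = 1.8
x=31: ŷ = 30 + 31 = 61; r = 63 − 61 = 2
x=47: ŷ = 30 + 47 = 77; r = 75.4 − 77 = -1.6
x=55: ŷ = 30 + 55 = 85; r = 84.5 − 85 = -0.5
x=57: ŷ = 30 + 57 = 87; r = 89.5 − 87 = 2.5
x=67: ŷ = 30 + 67 = 97; r = 95 − 97 = -2
Largest |r| is 2.5 at x = 57, residual 2.5.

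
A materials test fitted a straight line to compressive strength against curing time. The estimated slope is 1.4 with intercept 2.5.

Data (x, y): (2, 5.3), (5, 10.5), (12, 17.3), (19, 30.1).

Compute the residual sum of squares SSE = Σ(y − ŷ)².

x=2: ŷ = 2.5 + 1.4·2 = 5.3; r = 5.3 − 5.3 = 0
x=5: ŷ = 2.5 + 1.4·5 = 9.5; r = 10.5 − 9.5 = 1
x=12: ŷ = 2.5 + 1.4·12 = 19.3; r = 17.3 − 19.3 = -2
x=19: ŷ = 2.5 + 1.4·19 = 29.1; r = 30.1 − 29.1 = 1
SSE = 0 + 1 + 4 + 1 = 6

SSE = 6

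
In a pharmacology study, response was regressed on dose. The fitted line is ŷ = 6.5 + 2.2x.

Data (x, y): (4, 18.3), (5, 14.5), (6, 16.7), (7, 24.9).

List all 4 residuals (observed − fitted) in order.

x=4: ŷ = 6.5 + 2.2·4 = 15.3; e = 18.3 − 15.3 = 3
x=5: ŷ = 6.5 + 2.2·5 = 17.5; e = 14.5 − 17.5 = -3
x=6: ŷ = 6.5 + 2.2·6 = 19.7; e = 16.7 − 19.7 = -3
x=7: ŷ = 6.5 + 2.2·7 = 21.9; e = 24.9 − 21.9 = 3

3, -3, -3, 3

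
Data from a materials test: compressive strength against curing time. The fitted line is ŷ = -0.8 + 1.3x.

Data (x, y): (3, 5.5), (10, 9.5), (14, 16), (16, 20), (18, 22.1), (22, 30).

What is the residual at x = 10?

r = -2.7

ŷ = -0.8 + 1.3·10 = 12.2
r = 9.5 − 12.2 = -2.7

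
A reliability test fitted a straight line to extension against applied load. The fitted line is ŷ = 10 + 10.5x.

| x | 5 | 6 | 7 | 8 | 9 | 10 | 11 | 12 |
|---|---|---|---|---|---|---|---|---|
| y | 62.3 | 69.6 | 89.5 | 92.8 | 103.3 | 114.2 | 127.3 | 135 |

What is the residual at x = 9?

ŷ = 10 + 10.5·9 = 104.5
e = 103.3 − 104.5 = -1.2

e = -1.2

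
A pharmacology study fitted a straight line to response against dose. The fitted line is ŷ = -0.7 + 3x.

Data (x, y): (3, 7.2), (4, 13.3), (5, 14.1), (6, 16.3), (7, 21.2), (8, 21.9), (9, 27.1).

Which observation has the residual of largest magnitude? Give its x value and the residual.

x = 4, r = 2

x=3: ŷ = -0.7 + 3·3 = 8.3; r = 7.2 − 8.3 = -1.1
x=4: ŷ = -0.7 + 3·4 = 11.3; r = 13.3 − 11.3 = 2
x=5: ŷ = -0.7 + 3·5 = 14.3; r = 14.1 − 14.3 = -0.2
x=6: ŷ = -0.7 + 3·6 = 17.3; r = 16.3 − 17.3 = -1
x=7: ŷ = -0.7 + 3·7 = 20.3; r = 21.2 − 20.3 = 0.9
x=8: ŷ = -0.7 + 3·8 = 23.3; r = 21.9 − 23.3 = -1.4
x=9: ŷ = -0.7 + 3·9 = 26.3; r = 27.1 − 26.3 = 0.8
Largest |r| is 2 at x = 4, residual 2.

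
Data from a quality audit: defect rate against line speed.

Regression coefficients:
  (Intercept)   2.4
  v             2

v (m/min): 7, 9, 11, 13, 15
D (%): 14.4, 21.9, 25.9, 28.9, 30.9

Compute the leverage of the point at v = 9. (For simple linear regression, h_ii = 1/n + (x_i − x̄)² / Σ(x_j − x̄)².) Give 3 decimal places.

v̄ = (7 + 9 + 11 + 13 + 15)/5 = 11
Σ(v − v̄)² = 16 + 4 + 0 + 4 + 16 = 40
h = 1/5 + (-2)²/40 = 0.2 + 0.1 = 0.300

h = 0.300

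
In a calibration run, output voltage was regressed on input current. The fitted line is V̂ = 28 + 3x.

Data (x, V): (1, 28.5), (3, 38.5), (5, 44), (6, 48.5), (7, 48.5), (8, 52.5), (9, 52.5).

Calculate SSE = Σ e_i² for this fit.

x=1: V̂ = 28 + 3·1 = 31; e = 28.5 − 31 = -2.5
x=3: V̂ = 28 + 3·3 = 37; e = 38.5 − 37 = 1.5
x=5: V̂ = 28 + 3·5 = 43; e = 44 − 43 = 1
x=6: V̂ = 28 + 3·6 = 46; e = 48.5 − 46 = 2.5
x=7: V̂ = 28 + 3·7 = 49; e = 48.5 − 49 = -0.5
x=8: V̂ = 28 + 3·8 = 52; e = 52.5 − 52 = 0.5
x=9: V̂ = 28 + 3·9 = 55; e = 52.5 − 55 = -2.5
SSE = 6.25 + 2.25 + 1 + 6.25 + 0.25 + 0.25 + 6.25 = 22.5

SSE = 22.5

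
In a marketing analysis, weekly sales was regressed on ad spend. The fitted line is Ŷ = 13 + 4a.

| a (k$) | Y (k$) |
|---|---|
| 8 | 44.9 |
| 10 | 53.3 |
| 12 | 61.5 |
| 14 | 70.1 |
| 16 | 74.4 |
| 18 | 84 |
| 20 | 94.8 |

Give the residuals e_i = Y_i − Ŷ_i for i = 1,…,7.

a=8: Ŷ = 13 + 4·8 = 45; e = 44.9 − 45 = -0.1
a=10: Ŷ = 13 + 4·10 = 53; e = 53.3 − 53 = 0.3
a=12: Ŷ = 13 + 4·12 = 61; e = 61.5 − 61 = 0.5
a=14: Ŷ = 13 + 4·14 = 69; e = 70.1 − 69 = 1.1
a=16: Ŷ = 13 + 4·16 = 77; e = 74.4 − 77 = -2.6
a=18: Ŷ = 13 + 4·18 = 85; e = 84 − 85 = -1
a=20: Ŷ = 13 + 4·20 = 93; e = 94.8 − 93 = 1.8

-0.1, 0.3, 0.5, 1.1, -2.6, -1, 1.8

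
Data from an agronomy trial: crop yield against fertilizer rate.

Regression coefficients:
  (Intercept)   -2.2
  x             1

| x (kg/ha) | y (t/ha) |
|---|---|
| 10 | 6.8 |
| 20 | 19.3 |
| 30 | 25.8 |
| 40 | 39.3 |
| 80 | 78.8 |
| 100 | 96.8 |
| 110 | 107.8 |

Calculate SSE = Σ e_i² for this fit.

SSE = 11.5

x=10: ŷ = -2.2 + 10 = 7.8; e = 6.8 − 7.8 = -1
x=20: ŷ = -2.2 + 20 = 17.8; e = 19.3 − 17.8 = 1.5
x=30: ŷ = -2.2 + 30 = 27.8; e = 25.8 − 27.8 = -2
x=40: ŷ = -2.2 + 40 = 37.8; e = 39.3 − 37.8 = 1.5
x=80: ŷ = -2.2 + 80 = 77.8; e = 78.8 − 77.8 = 1
x=100: ŷ = -2.2 + 100 = 97.8; e = 96.8 − 97.8 = -1
x=110: ŷ = -2.2 + 110 = 107.8; e = 107.8 − 107.8 = 0
SSE = 1 + 2.25 + 4 + 2.25 + 1 + 1 + 0 = 11.5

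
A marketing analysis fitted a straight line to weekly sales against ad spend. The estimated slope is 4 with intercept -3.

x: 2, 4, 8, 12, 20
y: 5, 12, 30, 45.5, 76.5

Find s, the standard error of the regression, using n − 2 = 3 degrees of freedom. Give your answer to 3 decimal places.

s = 0.913

x=2: ŷ = -3 + 4·2 = 5; e = 5 − 5 = 0
x=4: ŷ = -3 + 4·4 = 13; e = 12 − 13 = -1
x=8: ŷ = -3 + 4·8 = 29; e = 30 − 29 = 1
x=12: ŷ = -3 + 4·12 = 45; e = 45.5 − 45 = 0.5
x=20: ŷ = -3 + 4·20 = 77; e = 76.5 − 77 = -0.5
SSE = 0 + 1 + 1 + 0.25 + 0.25 = 2.5
s = √(2.5/3) = √0.833333 ≈ 0.913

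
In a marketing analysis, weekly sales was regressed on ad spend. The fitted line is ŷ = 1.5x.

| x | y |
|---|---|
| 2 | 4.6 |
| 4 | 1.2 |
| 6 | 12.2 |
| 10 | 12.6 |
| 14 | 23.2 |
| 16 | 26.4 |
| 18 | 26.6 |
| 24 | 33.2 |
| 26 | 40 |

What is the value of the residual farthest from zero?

r = -4.8

x=2: ŷ = 1.5·2 = 3; r = 4.6 − 3 = 1.6
x=4: ŷ = 1.5·4 = 6; r = 1.2 − 6 = -4.8
x=6: ŷ = 1.5·6 = 9; r = 12.2 − 9 = 3.2
x=10: ŷ = 1.5·10 = 15; r = 12.6 − 15 = -2.4
x=14: ŷ = 1.5·14 = 21; r = 23.2 − 21 = 2.2
x=16: ŷ = 1.5·16 = 24; r = 26.4 − 24 = 2.4
x=18: ŷ = 1.5·18 = 27; r = 26.6 − 27 = -0.4
x=24: ŷ = 1.5·24 = 36; r = 33.2 − 36 = -2.8
x=26: ŷ = 1.5·26 = 39; r = 40 − 39 = 1
Largest |r| is 4.8 at x = 4, residual -4.8.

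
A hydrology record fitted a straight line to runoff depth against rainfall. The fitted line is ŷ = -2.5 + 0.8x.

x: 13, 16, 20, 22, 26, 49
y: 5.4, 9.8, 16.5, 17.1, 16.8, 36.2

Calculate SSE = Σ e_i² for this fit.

SSE = 22

x=13: ŷ = -2.5 + 0.8·13 = 7.9; e = 5.4 − 7.9 = -2.5
x=16: ŷ = -2.5 + 0.8·16 = 10.3; e = 9.8 − 10.3 = -0.5
x=20: ŷ = -2.5 + 0.8·20 = 13.5; e = 16.5 − 13.5 = 3
x=22: ŷ = -2.5 + 0.8·22 = 15.1; e = 17.1 − 15.1 = 2
x=26: ŷ = -2.5 + 0.8·26 = 18.3; e = 16.8 − 18.3 = -1.5
x=49: ŷ = -2.5 + 0.8·49 = 36.7; e = 36.2 − 36.7 = -0.5
SSE = 6.25 + 0.25 + 9 + 4 + 2.25 + 0.25 = 22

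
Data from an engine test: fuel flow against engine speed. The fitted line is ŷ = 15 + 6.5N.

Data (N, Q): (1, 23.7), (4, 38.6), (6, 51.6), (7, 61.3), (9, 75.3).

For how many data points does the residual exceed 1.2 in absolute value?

4

N=1: ŷ = 15 + 6.5·1 = 21.5; r = 23.7 − 21.5 = 2.2
N=4: ŷ = 15 + 6.5·4 = 41; r = 38.6 − 41 = -2.4
N=6: ŷ = 15 + 6.5·6 = 54; r = 51.6 − 54 = -2.4
N=7: ŷ = 15 + 6.5·7 = 60.5; r = 61.3 − 60.5 = 0.8
N=9: ŷ = 15 + 6.5·9 = 73.5; r = 75.3 − 73.5 = 1.8
|r| > 1.2: N=1 (|r|=2.2), N=4 (|r|=2.4), N=6 (|r|=2.4), N=9 (|r|=1.8) → 4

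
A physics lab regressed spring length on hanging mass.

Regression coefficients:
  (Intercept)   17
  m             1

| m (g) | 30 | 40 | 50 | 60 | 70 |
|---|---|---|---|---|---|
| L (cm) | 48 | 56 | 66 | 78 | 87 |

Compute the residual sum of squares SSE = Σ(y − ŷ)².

SSE = 4

m=30: ŷ = 17 + 30 = 47; r = 48 − 47 = 1
m=40: ŷ = 17 + 40 = 57; r = 56 − 57 = -1
m=50: ŷ = 17 + 50 = 67; r = 66 − 67 = -1
m=60: ŷ = 17 + 60 = 77; r = 78 − 77 = 1
m=70: ŷ = 17 + 70 = 87; r = 87 − 87 = 0
SSE = 1 + 1 + 1 + 1 + 0 = 4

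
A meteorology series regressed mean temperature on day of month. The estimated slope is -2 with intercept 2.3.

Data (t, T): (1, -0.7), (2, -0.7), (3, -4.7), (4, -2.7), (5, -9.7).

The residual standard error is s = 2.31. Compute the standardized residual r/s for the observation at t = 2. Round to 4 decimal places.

0.4329

T̂ = 2.3 − 2·2 = -1.7
r = -0.7 − (-1.7) = 1
r/s = 1 / 2.31 = 0.4329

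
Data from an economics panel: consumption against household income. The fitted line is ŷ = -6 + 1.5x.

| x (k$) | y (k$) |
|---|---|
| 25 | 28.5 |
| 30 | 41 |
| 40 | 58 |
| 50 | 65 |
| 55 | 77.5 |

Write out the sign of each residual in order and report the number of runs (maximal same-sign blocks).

x=25: ŷ = -6 + 1.5·25 = 31.5; e = 28.5 − 31.5 = -3
x=30: ŷ = -6 + 1.5·30 = 39; e = 41 − 39 = 2
x=40: ŷ = -6 + 1.5·40 = 54; e = 58 − 54 = 4
x=50: ŷ = -6 + 1.5·50 = 69; e = 65 − 69 = -4
x=55: ŷ = -6 + 1.5·55 = 76.5; e = 77.5 − 76.5 = 1
Signs: − + + − +
Runs: −×1, +×2, −×1, +×1 → 4

4 runs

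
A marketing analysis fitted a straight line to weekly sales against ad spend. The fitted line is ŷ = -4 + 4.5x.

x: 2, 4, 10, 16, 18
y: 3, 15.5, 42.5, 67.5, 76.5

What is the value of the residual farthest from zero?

x=2: ŷ = -4 + 4.5·2 = 5; e = 3 − 5 = -2
x=4: ŷ = -4 + 4.5·4 = 14; e = 15.5 − 14 = 1.5
x=10: ŷ = -4 + 4.5·10 = 41; e = 42.5 − 41 = 1.5
x=16: ŷ = -4 + 4.5·16 = 68; e = 67.5 − 68 = -0.5
x=18: ŷ = -4 + 4.5·18 = 77; e = 76.5 − 77 = -0.5
Largest |e| is 2 at x = 2, residual -2.

e = -2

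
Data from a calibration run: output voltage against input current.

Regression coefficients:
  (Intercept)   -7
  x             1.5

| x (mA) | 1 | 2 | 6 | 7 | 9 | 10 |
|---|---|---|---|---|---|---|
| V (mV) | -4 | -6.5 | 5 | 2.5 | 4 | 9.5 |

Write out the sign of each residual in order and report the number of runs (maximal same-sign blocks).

x=1: ŷ = -7 + 1.5·1 = -5.5; e = -4 − (-5.5) = 1.5
x=2: ŷ = -7 + 1.5·2 = -4; e = -6.5 − (-4) = -2.5
x=6: ŷ = -7 + 1.5·6 = 2; e = 5 − 2 = 3
x=7: ŷ = -7 + 1.5·7 = 3.5; e = 2.5 − 3.5 = -1
x=9: ŷ = -7 + 1.5·9 = 6.5; e = 4 − 6.5 = -2.5
x=10: ŷ = -7 + 1.5·10 = 8; e = 9.5 − 8 = 1.5
Signs: + − + − − +
Runs: +×1, −×1, +×1, −×2, +×1 → 5

5 runs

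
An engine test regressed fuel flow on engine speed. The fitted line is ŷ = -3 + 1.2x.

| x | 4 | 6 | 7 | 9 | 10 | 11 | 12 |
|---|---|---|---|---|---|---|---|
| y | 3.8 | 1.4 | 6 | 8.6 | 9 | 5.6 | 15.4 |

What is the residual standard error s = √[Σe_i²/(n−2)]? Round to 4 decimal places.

x=4: ŷ = -3 + 1.2·4 = 1.8; e = 3.8 − 1.8 = 2
x=6: ŷ = -3 + 1.2·6 = 4.2; e = 1.4 − 4.2 = -2.8
x=7: ŷ = -3 + 1.2·7 = 5.4; e = 6 − 5.4 = 0.6
x=9: ŷ = -3 + 1.2·9 = 7.8; e = 8.6 − 7.8 = 0.8
x=10: ŷ = -3 + 1.2·10 = 9; e = 9 − 9 = 0
x=11: ŷ = -3 + 1.2·11 = 10.2; e = 5.6 − 10.2 = -4.6
x=12: ŷ = -3 + 1.2·12 = 11.4; e = 15.4 − 11.4 = 4
SSE = 4 + 7.84 + 0.36 + 0.64 + 0 + 21.16 + 16 = 50
s = √(50/5) = √10 ≈ 3.1623

s = 3.1623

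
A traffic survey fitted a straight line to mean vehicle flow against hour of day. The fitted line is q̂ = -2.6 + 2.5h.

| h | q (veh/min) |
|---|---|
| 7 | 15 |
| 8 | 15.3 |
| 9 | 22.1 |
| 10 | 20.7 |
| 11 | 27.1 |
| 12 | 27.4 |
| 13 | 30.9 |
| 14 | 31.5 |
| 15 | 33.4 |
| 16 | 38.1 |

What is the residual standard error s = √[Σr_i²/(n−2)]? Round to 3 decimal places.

h=7: q̂ = -2.6 + 2.5·7 = 14.9; r = 15 − 14.9 = 0.1
h=8: q̂ = -2.6 + 2.5·8 = 17.4; r = 15.3 − 17.4 = -2.1
h=9: q̂ = -2.6 + 2.5·9 = 19.9; r = 22.1 − 19.9 = 2.2
h=10: q̂ = -2.6 + 2.5·10 = 22.4; r = 20.7 − 22.4 = -1.7
h=11: q̂ = -2.6 + 2.5·11 = 24.9; r = 27.1 − 24.9 = 2.2
h=12: q̂ = -2.6 + 2.5·12 = 27.4; r = 27.4 − 27.4 = 0
h=13: q̂ = -2.6 + 2.5·13 = 29.9; r = 30.9 − 29.9 = 1
h=14: q̂ = -2.6 + 2.5·14 = 32.4; r = 31.5 − 32.4 = -0.9
h=15: q̂ = -2.6 + 2.5·15 = 34.9; r = 33.4 − 34.9 = -1.5
h=16: q̂ = -2.6 + 2.5·16 = 37.4; r = 38.1 − 37.4 = 0.7
SSE = 0.01 + 4.41 + 4.84 + 2.89 + 4.84 + 0 + 1 + 0.81 + 2.25 + 0.49 = 21.54
s = √(21.54/8) = √2.6925 ≈ 1.641

s = 1.641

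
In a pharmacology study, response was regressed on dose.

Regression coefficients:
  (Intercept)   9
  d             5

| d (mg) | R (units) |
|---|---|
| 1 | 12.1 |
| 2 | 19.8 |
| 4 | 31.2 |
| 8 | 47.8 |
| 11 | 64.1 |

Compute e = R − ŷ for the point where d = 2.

ŷ = 9 + 5·2 = 19
e = 19.8 − 19 = 0.8

e = 0.8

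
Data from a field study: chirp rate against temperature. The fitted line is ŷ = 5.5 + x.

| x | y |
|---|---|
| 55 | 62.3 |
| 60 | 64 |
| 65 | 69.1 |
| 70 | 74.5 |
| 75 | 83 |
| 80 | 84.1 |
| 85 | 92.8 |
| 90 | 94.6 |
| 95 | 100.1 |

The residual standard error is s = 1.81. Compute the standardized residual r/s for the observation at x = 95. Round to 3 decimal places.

-0.221

ŷ = 5.5 + 95 = 100.5
r = 100.1 − 100.5 = -0.4
r/s = -0.4 / 1.81 = -0.221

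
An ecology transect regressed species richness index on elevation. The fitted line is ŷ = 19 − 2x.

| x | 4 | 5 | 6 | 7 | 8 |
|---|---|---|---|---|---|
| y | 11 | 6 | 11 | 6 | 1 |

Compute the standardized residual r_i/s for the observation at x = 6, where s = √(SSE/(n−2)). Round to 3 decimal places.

x=4: ŷ = 19 − 2·4 = 11; r = 11 − 11 = 0
x=5: ŷ = 19 − 2·5 = 9; r = 6 − 9 = -3
x=6: ŷ = 19 − 2·6 = 7; r = 11 − 7 = 4
x=7: ŷ = 19 − 2·7 = 5; r = 6 − 5 = 1
x=8: ŷ = 19 − 2·8 = 3; r = 1 − 3 = -2
SSE = 0 + 9 + 16 + 1 + 4 = 30
s = √(30/3) = 3.16228
r/s = 4 / 3.16228 = 1.265

1.265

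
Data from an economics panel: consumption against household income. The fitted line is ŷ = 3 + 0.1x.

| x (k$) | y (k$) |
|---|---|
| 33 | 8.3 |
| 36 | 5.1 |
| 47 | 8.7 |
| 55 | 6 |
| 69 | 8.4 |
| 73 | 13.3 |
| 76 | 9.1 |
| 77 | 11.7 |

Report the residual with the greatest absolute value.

x=33: ŷ = 3 + 0.1·33 = 6.3; e = 8.3 − 6.3 = 2
x=36: ŷ = 3 + 0.1·36 = 6.6; e = 5.1 − 6.6 = -1.5
x=47: ŷ = 3 + 0.1·47 = 7.7; e = 8.7 − 7.7 = 1
x=55: ŷ = 3 + 0.1·55 = 8.5; e = 6 − 8.5 = -2.5
x=69: ŷ = 3 + 0.1·69 = 9.9; e = 8.4 − 9.9 = -1.5
x=73: ŷ = 3 + 0.1·73 = 10.3; e = 13.3 − 10.3 = 3
x=76: ŷ = 3 + 0.1·76 = 10.6; e = 9.1 − 10.6 = -1.5
x=77: ŷ = 3 + 0.1·77 = 10.7; e = 11.7 − 10.7 = 1
Largest |e| is 3 at x = 73, residual 3.

e = 3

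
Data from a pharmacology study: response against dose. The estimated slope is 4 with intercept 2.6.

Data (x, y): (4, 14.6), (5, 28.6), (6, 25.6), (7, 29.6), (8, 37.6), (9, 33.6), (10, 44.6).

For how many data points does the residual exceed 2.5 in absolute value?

x=4: ŷ = 2.6 + 4·4 = 18.6; e = 14.6 − 18.6 = -4
x=5: ŷ = 2.6 + 4·5 = 22.6; e = 28.6 − 22.6 = 6
x=6: ŷ = 2.6 + 4·6 = 26.6; e = 25.6 − 26.6 = -1
x=7: ŷ = 2.6 + 4·7 = 30.6; e = 29.6 − 30.6 = -1
x=8: ŷ = 2.6 + 4·8 = 34.6; e = 37.6 − 34.6 = 3
x=9: ŷ = 2.6 + 4·9 = 38.6; e = 33.6 − 38.6 = -5
x=10: ŷ = 2.6 + 4·10 = 42.6; e = 44.6 − 42.6 = 2
|e| > 2.5: x=4 (|e|=4), x=5 (|e|=6), x=8 (|e|=3), x=9 (|e|=5) → 4

4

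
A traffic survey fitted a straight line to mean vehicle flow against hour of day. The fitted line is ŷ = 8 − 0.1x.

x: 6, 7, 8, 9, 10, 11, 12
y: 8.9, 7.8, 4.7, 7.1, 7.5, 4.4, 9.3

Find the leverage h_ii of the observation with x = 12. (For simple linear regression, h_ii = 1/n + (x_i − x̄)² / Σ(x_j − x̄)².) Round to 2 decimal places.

x̄ = (6 + 7 + 8 + 9 + 10 + 11 + 12)/7 = 9
Σ(x − x̄)² = 9 + 4 + 1 + 0 + 1 + 4 + 9 = 28
h = 1/7 + (3)²/28 = 0.142857 + 0.321429 = 0.46

h = 0.46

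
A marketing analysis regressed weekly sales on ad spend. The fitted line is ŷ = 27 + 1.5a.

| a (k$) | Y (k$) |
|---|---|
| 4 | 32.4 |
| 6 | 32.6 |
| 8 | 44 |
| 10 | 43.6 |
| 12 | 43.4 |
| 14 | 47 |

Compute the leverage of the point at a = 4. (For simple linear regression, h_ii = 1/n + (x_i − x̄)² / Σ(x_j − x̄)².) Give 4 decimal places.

ā = (4 + 6 + 8 + 10 + 12 + 14)/6 = 9
Σ(a − ā)² = 25 + 9 + 1 + 1 + 9 + 25 = 70
h = 1/6 + (-5)²/70 = 0.166667 + 0.357143 = 0.5238

h = 0.5238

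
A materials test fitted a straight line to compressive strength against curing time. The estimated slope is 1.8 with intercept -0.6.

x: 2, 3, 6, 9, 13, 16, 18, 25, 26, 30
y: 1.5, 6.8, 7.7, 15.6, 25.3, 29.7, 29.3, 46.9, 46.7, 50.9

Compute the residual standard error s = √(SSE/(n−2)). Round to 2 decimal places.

x=2: ŷ = -0.6 + 1.8·2 = 3; r = 1.5 − 3 = -1.5
x=3: ŷ = -0.6 + 1.8·3 = 4.8; r = 6.8 − 4.8 = 2
x=6: ŷ = -0.6 + 1.8·6 = 10.2; r = 7.7 − 10.2 = -2.5
x=9: ŷ = -0.6 + 1.8·9 = 15.6; r = 15.6 − 15.6 = 0
x=13: ŷ = -0.6 + 1.8·13 = 22.8; r = 25.3 − 22.8 = 2.5
x=16: ŷ = -0.6 + 1.8·16 = 28.2; r = 29.7 − 28.2 = 1.5
x=18: ŷ = -0.6 + 1.8·18 = 31.8; r = 29.3 − 31.8 = -2.5
x=25: ŷ = -0.6 + 1.8·25 = 44.4; r = 46.9 − 44.4 = 2.5
x=26: ŷ = -0.6 + 1.8·26 = 46.2; r = 46.7 − 46.2 = 0.5
x=30: ŷ = -0.6 + 1.8·30 = 53.4; r = 50.9 − 53.4 = -2.5
SSE = 2.25 + 4 + 6.25 + 0 + 6.25 + 2.25 + 6.25 + 6.25 + 0.25 + 6.25 = 40
s = √(40/8) = √5 ≈ 2.24

s = 2.24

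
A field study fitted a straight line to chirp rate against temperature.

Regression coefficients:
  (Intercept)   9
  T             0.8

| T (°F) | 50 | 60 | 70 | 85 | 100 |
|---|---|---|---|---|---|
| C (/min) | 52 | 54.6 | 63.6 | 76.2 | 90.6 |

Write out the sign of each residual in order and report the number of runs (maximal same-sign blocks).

3 runs

T=50: Ĉ = 9 + 0.8·50 = 49; r = 52 − 49 = 3
T=60: Ĉ = 9 + 0.8·60 = 57; r = 54.6 − 57 = -2.4
T=70: Ĉ = 9 + 0.8·70 = 65; r = 63.6 − 65 = -1.4
T=85: Ĉ = 9 + 0.8·85 = 77; r = 76.2 − 77 = -0.8
T=100: Ĉ = 9 + 0.8·100 = 89; r = 90.6 − 89 = 1.6
Signs: + − − − +
Runs: +×1, −×3, +×1 → 3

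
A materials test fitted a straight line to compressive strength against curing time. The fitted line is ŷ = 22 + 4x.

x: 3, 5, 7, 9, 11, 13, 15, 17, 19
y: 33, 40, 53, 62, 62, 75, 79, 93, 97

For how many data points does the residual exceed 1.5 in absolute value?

6

x=3: ŷ = 22 + 4·3 = 34; e = 33 − 34 = -1
x=5: ŷ = 22 + 4·5 = 42; e = 40 − 42 = -2
x=7: ŷ = 22 + 4·7 = 50; e = 53 − 50 = 3
x=9: ŷ = 22 + 4·9 = 58; e = 62 − 58 = 4
x=11: ŷ = 22 + 4·11 = 66; e = 62 − 66 = -4
x=13: ŷ = 22 + 4·13 = 74; e = 75 − 74 = 1
x=15: ŷ = 22 + 4·15 = 82; e = 79 − 82 = -3
x=17: ŷ = 22 + 4·17 = 90; e = 93 − 90 = 3
x=19: ŷ = 22 + 4·19 = 98; e = 97 − 98 = -1
|e| > 1.5: x=5 (|e|=2), x=7 (|e|=3), x=9 (|e|=4), x=11 (|e|=4), x=15 (|e|=3), x=17 (|e|=3) → 6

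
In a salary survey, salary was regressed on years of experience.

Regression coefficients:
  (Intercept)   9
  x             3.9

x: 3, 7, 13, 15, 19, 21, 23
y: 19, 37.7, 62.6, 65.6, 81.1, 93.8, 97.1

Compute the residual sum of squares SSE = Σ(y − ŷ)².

SSE = 31.84

x=3: ŷ = 9 + 3.9·3 = 20.7; e = 19 − 20.7 = -1.7
x=7: ŷ = 9 + 3.9·7 = 36.3; e = 37.7 − 36.3 = 1.4
x=13: ŷ = 9 + 3.9·13 = 59.7; e = 62.6 − 59.7 = 2.9
x=15: ŷ = 9 + 3.9·15 = 67.5; e = 65.6 − 67.5 = -1.9
x=19: ŷ = 9 + 3.9·19 = 83.1; e = 81.1 − 83.1 = -2
x=21: ŷ = 9 + 3.9·21 = 90.9; e = 93.8 − 90.9 = 2.9
x=23: ŷ = 9 + 3.9·23 = 98.7; e = 97.1 − 98.7 = -1.6
SSE = 2.89 + 1.96 + 8.41 + 3.61 + 4 + 8.41 + 2.56 = 31.84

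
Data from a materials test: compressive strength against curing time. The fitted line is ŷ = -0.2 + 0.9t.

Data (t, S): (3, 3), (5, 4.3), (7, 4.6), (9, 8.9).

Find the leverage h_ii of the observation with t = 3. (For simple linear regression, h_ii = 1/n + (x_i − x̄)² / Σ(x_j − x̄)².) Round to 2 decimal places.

t̄ = (3 + 5 + 7 + 9)/4 = 6
Σ(t − t̄)² = 9 + 1 + 1 + 9 = 20
h = 1/4 + (-3)²/20 = 0.25 + 0.45 = 0.70

h = 0.70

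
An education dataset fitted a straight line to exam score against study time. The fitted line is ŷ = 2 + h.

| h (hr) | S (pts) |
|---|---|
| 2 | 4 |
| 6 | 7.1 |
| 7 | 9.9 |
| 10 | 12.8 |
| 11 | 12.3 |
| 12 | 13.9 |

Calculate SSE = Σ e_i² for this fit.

SSE = 2.76

h=2: ŷ = 2 + 2 = 4; e = 4 − 4 = 0
h=6: ŷ = 2 + 6 = 8; e = 7.1 − 8 = -0.9
h=7: ŷ = 2 + 7 = 9; e = 9.9 − 9 = 0.9
h=10: ŷ = 2 + 10 = 12; e = 12.8 − 12 = 0.8
h=11: ŷ = 2 + 11 = 13; e = 12.3 − 13 = -0.7
h=12: ŷ = 2 + 12 = 14; e = 13.9 − 14 = -0.1
SSE = 0 + 0.81 + 0.81 + 0.64 + 0.49 + 0.01 = 2.76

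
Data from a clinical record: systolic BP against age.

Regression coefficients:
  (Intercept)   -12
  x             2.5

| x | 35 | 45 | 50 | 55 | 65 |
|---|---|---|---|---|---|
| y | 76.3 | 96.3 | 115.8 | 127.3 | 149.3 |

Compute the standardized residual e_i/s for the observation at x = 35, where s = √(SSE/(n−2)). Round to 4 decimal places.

x=35: ŷ = -12 + 2.5·35 = 75.5; e = 76.3 − 75.5 = 0.8
x=45: ŷ = -12 + 2.5·45 = 100.5; e = 96.3 − 100.5 = -4.2
x=50: ŷ = -12 + 2.5·50 = 113; e = 115.8 − 113 = 2.8
x=55: ŷ = -12 + 2.5·55 = 125.5; e = 127.3 − 125.5 = 1.8
x=65: ŷ = -12 + 2.5·65 = 150.5; e = 149.3 − 150.5 = -1.2
SSE = 0.64 + 17.64 + 7.84 + 3.24 + 1.44 = 30.8
s = √(30.8/3) = 3.20416
e/s = 0.8 / 3.20416 = 0.2497

0.2497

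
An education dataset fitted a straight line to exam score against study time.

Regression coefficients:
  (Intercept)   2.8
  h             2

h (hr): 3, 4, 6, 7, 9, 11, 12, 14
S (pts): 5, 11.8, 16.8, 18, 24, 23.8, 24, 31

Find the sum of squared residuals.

h=3: Ŝ = 2.8 + 2·3 = 8.8; r = 5 − 8.8 = -3.8
h=4: Ŝ = 2.8 + 2·4 = 10.8; r = 11.8 − 10.8 = 1
h=6: Ŝ = 2.8 + 2·6 = 14.8; r = 16.8 − 14.8 = 2
h=7: Ŝ = 2.8 + 2·7 = 16.8; r = 18 − 16.8 = 1.2
h=9: Ŝ = 2.8 + 2·9 = 20.8; r = 24 − 20.8 = 3.2
h=11: Ŝ = 2.8 + 2·11 = 24.8; r = 23.8 − 24.8 = -1
h=12: Ŝ = 2.8 + 2·12 = 26.8; r = 24 − 26.8 = -2.8
h=14: Ŝ = 2.8 + 2·14 = 30.8; r = 31 − 30.8 = 0.2
SSE = 14.44 + 1 + 4 + 1.44 + 10.24 + 1 + 7.84 + 0.04 = 40

SSE = 40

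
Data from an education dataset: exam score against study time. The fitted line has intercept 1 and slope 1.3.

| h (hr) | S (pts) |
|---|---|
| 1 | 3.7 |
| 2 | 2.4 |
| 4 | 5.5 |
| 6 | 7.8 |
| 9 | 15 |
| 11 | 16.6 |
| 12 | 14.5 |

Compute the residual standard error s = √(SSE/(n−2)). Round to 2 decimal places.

s = 1.80

h=1: ŷ = 1 + 1.3·1 = 2.3; r = 3.7 − 2.3 = 1.4
h=2: ŷ = 1 + 1.3·2 = 3.6; r = 2.4 − 3.6 = -1.2
h=4: ŷ = 1 + 1.3·4 = 6.2; r = 5.5 − 6.2 = -0.7
h=6: ŷ = 1 + 1.3·6 = 8.8; r = 7.8 − 8.8 = -1
h=9: ŷ = 1 + 1.3·9 = 12.7; r = 15 − 12.7 = 2.3
h=11: ŷ = 1 + 1.3·11 = 15.3; r = 16.6 − 15.3 = 1.3
h=12: ŷ = 1 + 1.3·12 = 16.6; r = 14.5 − 16.6 = -2.1
SSE = 1.96 + 1.44 + 0.49 + 1 + 5.29 + 1.69 + 4.41 = 16.28
s = √(16.28/5) = √3.256 ≈ 1.80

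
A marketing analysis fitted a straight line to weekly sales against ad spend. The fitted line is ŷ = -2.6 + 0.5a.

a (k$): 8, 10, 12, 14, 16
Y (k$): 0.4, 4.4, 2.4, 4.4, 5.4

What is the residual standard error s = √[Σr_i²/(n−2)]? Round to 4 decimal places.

s = 1.4142

a=8: ŷ = -2.6 + 0.5·8 = 1.4; r = 0.4 − 1.4 = -1
a=10: ŷ = -2.6 + 0.5·10 = 2.4; r = 4.4 − 2.4 = 2
a=12: ŷ = -2.6 + 0.5·12 = 3.4; r = 2.4 − 3.4 = -1
a=14: ŷ = -2.6 + 0.5·14 = 4.4; r = 4.4 − 4.4 = 0
a=16: ŷ = -2.6 + 0.5·16 = 5.4; r = 5.4 − 5.4 = 0
SSE = 1 + 4 + 1 + 0 + 0 = 6
s = √(6/3) = √2 ≈ 1.4142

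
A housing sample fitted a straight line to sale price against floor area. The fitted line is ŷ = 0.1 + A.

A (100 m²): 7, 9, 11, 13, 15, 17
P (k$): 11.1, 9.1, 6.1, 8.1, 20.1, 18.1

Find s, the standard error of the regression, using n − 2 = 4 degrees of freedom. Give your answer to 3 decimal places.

A=7: ŷ = 0.1 + 7 = 7.1; r = 11.1 − 7.1 = 4
A=9: ŷ = 0.1 + 9 = 9.1; r = 9.1 − 9.1 = 0
A=11: ŷ = 0.1 + 11 = 11.1; r = 6.1 − 11.1 = -5
A=13: ŷ = 0.1 + 13 = 13.1; r = 8.1 − 13.1 = -5
A=15: ŷ = 0.1 + 15 = 15.1; r = 20.1 − 15.1 = 5
A=17: ŷ = 0.1 + 17 = 17.1; r = 18.1 − 17.1 = 1
SSE = 16 + 0 + 25 + 25 + 25 + 1 = 92
s = √(92/4) = √23 ≈ 4.796

s = 4.796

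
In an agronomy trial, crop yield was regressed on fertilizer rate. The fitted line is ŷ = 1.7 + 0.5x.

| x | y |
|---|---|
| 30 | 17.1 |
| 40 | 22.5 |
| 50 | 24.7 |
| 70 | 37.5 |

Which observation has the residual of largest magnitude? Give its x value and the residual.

x=30: ŷ = 1.7 + 0.5·30 = 16.7; r = 17.1 − 16.7 = 0.4
x=40: ŷ = 1.7 + 0.5·40 = 21.7; r = 22.5 − 21.7 = 0.8
x=50: ŷ = 1.7 + 0.5·50 = 26.7; r = 24.7 − 26.7 = -2
x=70: ŷ = 1.7 + 0.5·70 = 36.7; r = 37.5 − 36.7 = 0.8
Largest |r| is 2 at x = 50, residual -2.

x = 50, r = -2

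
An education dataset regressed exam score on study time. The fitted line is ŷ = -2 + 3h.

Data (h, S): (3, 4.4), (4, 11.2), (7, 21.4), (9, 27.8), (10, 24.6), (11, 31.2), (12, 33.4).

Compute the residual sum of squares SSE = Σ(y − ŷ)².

SSE = 33.76

h=3: ŷ = -2 + 3·3 = 7; r = 4.4 − 7 = -2.6
h=4: ŷ = -2 + 3·4 = 10; r = 11.2 − 10 = 1.2
h=7: ŷ = -2 + 3·7 = 19; r = 21.4 − 19 = 2.4
h=9: ŷ = -2 + 3·9 = 25; r = 27.8 − 25 = 2.8
h=10: ŷ = -2 + 3·10 = 28; r = 24.6 − 28 = -3.4
h=11: ŷ = -2 + 3·11 = 31; r = 31.2 − 31 = 0.2
h=12: ŷ = -2 + 3·12 = 34; r = 33.4 − 34 = -0.6
SSE = 6.76 + 1.44 + 5.76 + 7.84 + 11.56 + 0.04 + 0.36 = 33.76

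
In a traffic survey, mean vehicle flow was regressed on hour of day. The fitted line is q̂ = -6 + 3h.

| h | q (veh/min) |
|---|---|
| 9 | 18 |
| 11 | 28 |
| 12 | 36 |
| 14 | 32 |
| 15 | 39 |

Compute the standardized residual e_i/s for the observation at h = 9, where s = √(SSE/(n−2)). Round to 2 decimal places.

h=9: q̂ = -6 + 3·9 = 21; e = 18 − 21 = -3
h=11: q̂ = -6 + 3·11 = 27; e = 28 − 27 = 1
h=12: q̂ = -6 + 3·12 = 30; e = 36 − 30 = 6
h=14: q̂ = -6 + 3·14 = 36; e = 32 − 36 = -4
h=15: q̂ = -6 + 3·15 = 39; e = 39 − 39 = 0
SSE = 9 + 1 + 36 + 16 + 0 = 62
s = √(62/3) = 4.54606
e/s = -3 / 4.54606 = -0.66

-0.66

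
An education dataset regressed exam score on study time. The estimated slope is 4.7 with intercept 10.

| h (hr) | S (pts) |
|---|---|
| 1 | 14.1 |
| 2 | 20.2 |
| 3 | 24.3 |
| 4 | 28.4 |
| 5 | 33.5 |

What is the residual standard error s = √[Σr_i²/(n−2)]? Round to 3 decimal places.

h=1: ŷ = 10 + 4.7·1 = 14.7; r = 14.1 − 14.7 = -0.6
h=2: ŷ = 10 + 4.7·2 = 19.4; r = 20.2 − 19.4 = 0.8
h=3: ŷ = 10 + 4.7·3 = 24.1; r = 24.3 − 24.1 = 0.2
h=4: ŷ = 10 + 4.7·4 = 28.8; r = 28.4 − 28.8 = -0.4
h=5: ŷ = 10 + 4.7·5 = 33.5; r = 33.5 − 33.5 = 0
SSE = 0.36 + 0.64 + 0.04 + 0.16 + 0 = 1.2
s = √(1.2/3) = √0.4 ≈ 0.632

s = 0.632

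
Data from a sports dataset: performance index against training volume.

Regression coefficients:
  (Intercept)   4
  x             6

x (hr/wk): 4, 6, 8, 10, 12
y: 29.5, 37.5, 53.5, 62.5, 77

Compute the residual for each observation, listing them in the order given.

1.5, -2.5, 1.5, -1.5, 1

x=4: ŷ = 4 + 6·4 = 28; r = 29.5 − 28 = 1.5
x=6: ŷ = 4 + 6·6 = 40; r = 37.5 − 40 = -2.5
x=8: ŷ = 4 + 6·8 = 52; r = 53.5 − 52 = 1.5
x=10: ŷ = 4 + 6·10 = 64; r = 62.5 − 64 = -1.5
x=12: ŷ = 4 + 6·12 = 76; r = 77 − 76 = 1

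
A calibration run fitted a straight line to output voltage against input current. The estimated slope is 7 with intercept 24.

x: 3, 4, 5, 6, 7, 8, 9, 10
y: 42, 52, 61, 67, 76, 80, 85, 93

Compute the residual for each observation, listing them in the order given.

x=3: ŷ = 24 + 7·3 = 45; r = 42 − 45 = -3
x=4: ŷ = 24 + 7·4 = 52; r = 52 − 52 = 0
x=5: ŷ = 24 + 7·5 = 59; r = 61 − 59 = 2
x=6: ŷ = 24 + 7·6 = 66; r = 67 − 66 = 1
x=7: ŷ = 24 + 7·7 = 73; r = 76 − 73 = 3
x=8: ŷ = 24 + 7·8 = 80; r = 80 − 80 = 0
x=9: ŷ = 24 + 7·9 = 87; r = 85 − 87 = -2
x=10: ŷ = 24 + 7·10 = 94; r = 93 − 94 = -1

-3, 0, 2, 1, 3, 0, -2, -1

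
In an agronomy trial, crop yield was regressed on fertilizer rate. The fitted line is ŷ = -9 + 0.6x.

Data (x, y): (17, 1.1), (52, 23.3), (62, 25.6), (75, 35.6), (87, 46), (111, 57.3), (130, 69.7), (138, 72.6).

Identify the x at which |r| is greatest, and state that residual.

x=17: ŷ = -9 + 0.6·17 = 1.2; r = 1.1 − 1.2 = -0.1
x=52: ŷ = -9 + 0.6·52 = 22.2; r = 23.3 − 22.2 = 1.1
x=62: ŷ = -9 + 0.6·62 = 28.2; r = 25.6 − 28.2 = -2.6
x=75: ŷ = -9 + 0.6·75 = 36; r = 35.6 − 36 = -0.4
x=87: ŷ = -9 + 0.6·87 = 43.2; r = 46 − 43.2 = 2.8
x=111: ŷ = -9 + 0.6·111 = 57.6; r = 57.3 − 57.6 = -0.3
x=130: ŷ = -9 + 0.6·130 = 69; r = 69.7 − 69 = 0.7
x=138: ŷ = -9 + 0.6·138 = 73.8; r = 72.6 − 73.8 = -1.2
Largest |r| is 2.8 at x = 87, residual 2.8.

x = 87, r = 2.8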